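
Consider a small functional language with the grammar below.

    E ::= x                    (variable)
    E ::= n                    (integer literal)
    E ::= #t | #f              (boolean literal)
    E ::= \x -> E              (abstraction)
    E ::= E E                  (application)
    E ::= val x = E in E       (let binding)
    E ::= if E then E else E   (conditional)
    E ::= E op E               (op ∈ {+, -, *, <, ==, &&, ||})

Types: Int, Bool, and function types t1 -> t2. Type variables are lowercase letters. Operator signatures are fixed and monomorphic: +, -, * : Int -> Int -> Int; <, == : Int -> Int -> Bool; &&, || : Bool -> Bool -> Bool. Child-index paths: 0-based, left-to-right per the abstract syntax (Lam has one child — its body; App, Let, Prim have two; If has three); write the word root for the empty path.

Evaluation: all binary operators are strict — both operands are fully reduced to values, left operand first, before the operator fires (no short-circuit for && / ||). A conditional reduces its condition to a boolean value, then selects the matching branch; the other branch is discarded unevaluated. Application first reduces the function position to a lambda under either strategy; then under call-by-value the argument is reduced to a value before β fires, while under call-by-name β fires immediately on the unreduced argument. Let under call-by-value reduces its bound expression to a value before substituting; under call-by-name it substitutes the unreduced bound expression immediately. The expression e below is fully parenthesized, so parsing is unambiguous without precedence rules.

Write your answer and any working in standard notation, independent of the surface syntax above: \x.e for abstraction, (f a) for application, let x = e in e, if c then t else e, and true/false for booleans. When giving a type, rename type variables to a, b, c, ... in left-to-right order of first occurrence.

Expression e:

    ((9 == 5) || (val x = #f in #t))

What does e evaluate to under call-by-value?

Answer: true

Derivation:
step 0: ((9 == 5) || (let x = false in true))
step 1: [delta@0] (false || (let x = false in true))
step 2: [let@1] (false || true)
step 3: [delta@root] true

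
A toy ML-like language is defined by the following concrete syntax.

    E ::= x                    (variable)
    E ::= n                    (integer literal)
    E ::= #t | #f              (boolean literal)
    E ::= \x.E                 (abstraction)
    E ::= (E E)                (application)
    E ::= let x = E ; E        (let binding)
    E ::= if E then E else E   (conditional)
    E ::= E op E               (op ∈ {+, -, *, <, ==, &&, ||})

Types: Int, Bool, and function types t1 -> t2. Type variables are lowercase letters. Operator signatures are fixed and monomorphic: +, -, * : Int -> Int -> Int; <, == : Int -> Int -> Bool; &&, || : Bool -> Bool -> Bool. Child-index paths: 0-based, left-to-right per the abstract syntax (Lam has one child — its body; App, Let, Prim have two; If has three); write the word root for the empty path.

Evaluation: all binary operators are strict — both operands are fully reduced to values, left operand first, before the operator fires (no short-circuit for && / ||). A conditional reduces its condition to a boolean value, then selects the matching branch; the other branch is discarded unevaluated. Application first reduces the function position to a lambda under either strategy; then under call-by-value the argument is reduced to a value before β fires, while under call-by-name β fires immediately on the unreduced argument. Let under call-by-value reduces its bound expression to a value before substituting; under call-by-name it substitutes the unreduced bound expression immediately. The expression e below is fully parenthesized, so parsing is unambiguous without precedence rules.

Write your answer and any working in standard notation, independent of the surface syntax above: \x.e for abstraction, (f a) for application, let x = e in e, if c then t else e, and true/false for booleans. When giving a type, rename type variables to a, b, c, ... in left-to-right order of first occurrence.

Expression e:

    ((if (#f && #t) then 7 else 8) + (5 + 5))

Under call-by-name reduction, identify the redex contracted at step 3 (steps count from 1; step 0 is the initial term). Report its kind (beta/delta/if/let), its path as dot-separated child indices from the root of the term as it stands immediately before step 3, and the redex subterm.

Trace:
step 0: ((if (false && true) then 7 else 8) + (5 + 5))
step 1: [delta@0.0] ((if false then 7 else 8) + (5 + 5))
step 2: [if@0] (8 + (5 + 5))
step 3: [delta@1] (8 + 10)

Answer: delta at 1 : (5 + 5)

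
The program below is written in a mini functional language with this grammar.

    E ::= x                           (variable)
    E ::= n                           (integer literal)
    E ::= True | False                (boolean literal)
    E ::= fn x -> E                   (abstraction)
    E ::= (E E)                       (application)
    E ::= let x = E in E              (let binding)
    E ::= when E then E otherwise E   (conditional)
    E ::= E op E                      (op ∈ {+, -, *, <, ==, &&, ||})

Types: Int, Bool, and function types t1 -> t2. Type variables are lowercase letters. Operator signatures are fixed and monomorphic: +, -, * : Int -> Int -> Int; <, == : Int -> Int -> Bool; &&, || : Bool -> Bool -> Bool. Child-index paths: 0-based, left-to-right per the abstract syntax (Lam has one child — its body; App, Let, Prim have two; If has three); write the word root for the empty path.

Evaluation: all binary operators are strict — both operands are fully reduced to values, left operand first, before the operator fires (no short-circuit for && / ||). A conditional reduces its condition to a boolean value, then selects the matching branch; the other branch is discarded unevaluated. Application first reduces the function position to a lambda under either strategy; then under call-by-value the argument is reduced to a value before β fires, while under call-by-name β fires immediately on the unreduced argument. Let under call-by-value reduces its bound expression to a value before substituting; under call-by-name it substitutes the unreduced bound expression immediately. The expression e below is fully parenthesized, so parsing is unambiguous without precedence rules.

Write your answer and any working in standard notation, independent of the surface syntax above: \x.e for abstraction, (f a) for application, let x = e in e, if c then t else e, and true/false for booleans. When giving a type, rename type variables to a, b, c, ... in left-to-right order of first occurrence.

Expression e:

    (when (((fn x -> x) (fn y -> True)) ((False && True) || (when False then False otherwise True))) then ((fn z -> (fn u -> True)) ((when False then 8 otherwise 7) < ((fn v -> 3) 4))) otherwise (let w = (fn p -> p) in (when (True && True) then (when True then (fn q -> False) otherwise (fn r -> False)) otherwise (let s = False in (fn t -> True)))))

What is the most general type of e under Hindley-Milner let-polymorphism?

Derivation:
x : a
\x._ : a -> a
\y._ : b -> Bool
  unify a -> a ~ (b -> Bool) -> c
  unify a ~ b -> Bool
  unify b -> Bool ~ c
_ _ : b -> Bool
  unify Bool ~ Bool
  unify Bool ~ Bool
  unify Bool ~ Bool
  unify Bool ~ Bool
  unify Bool ~ Bool
  unify Bool ~ Bool
  unify b -> Bool ~ Bool -> d
  unify b ~ Bool
  unify Bool ~ d
_ _ : Bool
  unify Bool ~ Bool
\u._ : f -> Bool
\z._ : e -> f -> Bool
  unify Bool ~ Bool
  unify Int ~ Int
  unify Int ~ Int
\v._ : g -> Int
  unify g -> Int ~ Int -> h
  unify g ~ Int
  unify Int ~ h
_ _ : Int
  unify Int ~ Int
  unify e -> f -> Bool ~ Bool -> i
  unify e ~ Bool
  unify f -> Bool ~ i
_ _ : f -> Bool
p : j
\p._ : j -> j
let w : forall. j -> j
  unify Bool ~ Bool
  unify Bool ~ Bool
  unify Bool ~ Bool
  unify Bool ~ Bool
\q._ : k -> Bool
\r._ : l -> Bool
  unify k -> Bool ~ l -> Bool
  unify k ~ l
  unify Bool ~ Bool
let s : Bool
\t._ : m -> Bool
  unify l -> Bool ~ m -> Bool
  unify l ~ m
  unify Bool ~ Bool
  unify f -> Bool ~ m -> Bool
  unify f ~ m
  unify Bool ~ Bool

Answer: a -> Bool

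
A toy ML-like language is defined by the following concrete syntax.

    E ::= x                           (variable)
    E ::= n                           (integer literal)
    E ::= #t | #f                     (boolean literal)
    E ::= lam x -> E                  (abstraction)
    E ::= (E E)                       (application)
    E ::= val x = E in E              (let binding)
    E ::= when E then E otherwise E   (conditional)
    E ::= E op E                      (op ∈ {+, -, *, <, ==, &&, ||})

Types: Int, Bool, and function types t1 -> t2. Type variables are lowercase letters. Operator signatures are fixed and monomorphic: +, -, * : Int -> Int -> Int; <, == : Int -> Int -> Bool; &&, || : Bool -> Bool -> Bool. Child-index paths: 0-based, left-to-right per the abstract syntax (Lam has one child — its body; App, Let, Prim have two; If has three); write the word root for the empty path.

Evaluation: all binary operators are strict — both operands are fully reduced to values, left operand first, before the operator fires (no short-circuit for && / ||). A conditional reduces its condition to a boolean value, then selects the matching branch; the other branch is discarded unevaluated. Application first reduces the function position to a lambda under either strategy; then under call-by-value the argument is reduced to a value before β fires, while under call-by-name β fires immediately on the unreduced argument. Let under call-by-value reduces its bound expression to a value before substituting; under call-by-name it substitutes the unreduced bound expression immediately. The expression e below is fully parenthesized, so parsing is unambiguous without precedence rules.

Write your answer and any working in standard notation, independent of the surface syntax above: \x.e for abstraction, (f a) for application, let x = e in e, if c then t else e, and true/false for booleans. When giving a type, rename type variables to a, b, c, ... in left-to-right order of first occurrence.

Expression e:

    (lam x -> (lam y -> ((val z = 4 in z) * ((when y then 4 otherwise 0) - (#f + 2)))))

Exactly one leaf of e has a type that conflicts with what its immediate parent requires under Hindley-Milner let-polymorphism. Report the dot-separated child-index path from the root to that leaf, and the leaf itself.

Derivation:
let z : Int
z : Int
  unify Int ~ Int
y : b
  unify b ~ Bool
  unify Int ~ Int
  unify Int ~ Int
  unify Bool ~ Int
  FAIL: mismatch Bool ~ Int

Answer: 0.0.1.1.0 : false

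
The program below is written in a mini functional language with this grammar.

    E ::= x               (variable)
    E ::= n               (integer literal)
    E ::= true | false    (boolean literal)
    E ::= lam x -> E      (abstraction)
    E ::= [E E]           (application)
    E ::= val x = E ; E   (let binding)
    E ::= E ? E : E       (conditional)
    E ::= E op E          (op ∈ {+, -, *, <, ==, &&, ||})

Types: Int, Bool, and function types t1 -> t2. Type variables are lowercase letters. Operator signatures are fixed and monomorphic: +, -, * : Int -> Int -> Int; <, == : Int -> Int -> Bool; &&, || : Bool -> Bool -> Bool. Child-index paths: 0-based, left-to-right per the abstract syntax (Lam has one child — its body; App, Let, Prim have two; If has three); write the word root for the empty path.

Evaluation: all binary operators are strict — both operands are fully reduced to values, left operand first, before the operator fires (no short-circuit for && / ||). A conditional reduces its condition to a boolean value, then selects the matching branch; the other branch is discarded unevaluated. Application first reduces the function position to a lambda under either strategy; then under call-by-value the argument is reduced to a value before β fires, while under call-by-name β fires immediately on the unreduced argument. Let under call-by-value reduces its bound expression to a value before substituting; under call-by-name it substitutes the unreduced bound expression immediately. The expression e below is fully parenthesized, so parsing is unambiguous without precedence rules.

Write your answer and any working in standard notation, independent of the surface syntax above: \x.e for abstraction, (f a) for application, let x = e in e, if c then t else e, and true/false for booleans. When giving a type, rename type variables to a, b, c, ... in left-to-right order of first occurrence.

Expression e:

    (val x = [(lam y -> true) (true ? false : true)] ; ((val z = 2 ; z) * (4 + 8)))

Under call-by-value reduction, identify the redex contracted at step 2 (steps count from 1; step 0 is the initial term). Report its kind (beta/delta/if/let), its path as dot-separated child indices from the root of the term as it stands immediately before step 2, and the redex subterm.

Answer: beta at 0 : ((\y.true) false)

Trace:
step 0: (let x = ((\y.true) (if true then false else true)) in ((let z = 2 in z) * (4 + 8)))
step 1: [if@0.1] (let x = ((\y.true) false) in ((let z = 2 in z) * (4 + 8)))
step 2: [beta@0] (let x = true in ((let z = 2 in z) * (4 + 8)))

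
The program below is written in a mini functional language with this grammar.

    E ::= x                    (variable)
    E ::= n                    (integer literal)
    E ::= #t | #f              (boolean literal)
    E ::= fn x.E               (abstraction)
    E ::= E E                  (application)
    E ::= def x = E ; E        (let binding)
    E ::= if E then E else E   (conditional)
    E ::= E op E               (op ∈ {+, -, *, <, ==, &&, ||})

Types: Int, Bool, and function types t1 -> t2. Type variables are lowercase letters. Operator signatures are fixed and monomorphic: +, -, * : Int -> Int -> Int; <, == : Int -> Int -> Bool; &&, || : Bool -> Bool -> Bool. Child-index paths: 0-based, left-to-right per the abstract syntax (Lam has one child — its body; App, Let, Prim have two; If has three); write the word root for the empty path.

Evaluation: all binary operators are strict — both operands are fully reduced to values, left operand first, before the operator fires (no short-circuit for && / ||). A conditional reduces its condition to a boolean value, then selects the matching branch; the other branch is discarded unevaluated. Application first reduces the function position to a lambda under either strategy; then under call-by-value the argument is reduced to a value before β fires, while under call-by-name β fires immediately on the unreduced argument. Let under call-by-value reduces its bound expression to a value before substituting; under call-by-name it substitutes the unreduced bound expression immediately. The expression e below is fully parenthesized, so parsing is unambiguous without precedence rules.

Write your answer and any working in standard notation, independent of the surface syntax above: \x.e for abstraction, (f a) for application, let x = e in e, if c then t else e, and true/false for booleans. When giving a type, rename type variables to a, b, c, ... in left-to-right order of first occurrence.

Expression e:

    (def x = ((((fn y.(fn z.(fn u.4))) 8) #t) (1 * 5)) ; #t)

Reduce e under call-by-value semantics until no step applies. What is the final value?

Answer: true

Derivation:
step 0: (let x = ((((\y.(\z.(\u.4))) 8) true) (1 * 5)) in true)
step 1: [beta@0.0.0] (let x = (((\z.(\u.4)) true) (1 * 5)) in true)
step 2: [beta@0.0] (let x = ((\u.4) (1 * 5)) in true)
step 3: [delta@0.1] (let x = ((\u.4) 5) in true)
step 4: [beta@0] (let x = 4 in true)
step 5: [let@root] true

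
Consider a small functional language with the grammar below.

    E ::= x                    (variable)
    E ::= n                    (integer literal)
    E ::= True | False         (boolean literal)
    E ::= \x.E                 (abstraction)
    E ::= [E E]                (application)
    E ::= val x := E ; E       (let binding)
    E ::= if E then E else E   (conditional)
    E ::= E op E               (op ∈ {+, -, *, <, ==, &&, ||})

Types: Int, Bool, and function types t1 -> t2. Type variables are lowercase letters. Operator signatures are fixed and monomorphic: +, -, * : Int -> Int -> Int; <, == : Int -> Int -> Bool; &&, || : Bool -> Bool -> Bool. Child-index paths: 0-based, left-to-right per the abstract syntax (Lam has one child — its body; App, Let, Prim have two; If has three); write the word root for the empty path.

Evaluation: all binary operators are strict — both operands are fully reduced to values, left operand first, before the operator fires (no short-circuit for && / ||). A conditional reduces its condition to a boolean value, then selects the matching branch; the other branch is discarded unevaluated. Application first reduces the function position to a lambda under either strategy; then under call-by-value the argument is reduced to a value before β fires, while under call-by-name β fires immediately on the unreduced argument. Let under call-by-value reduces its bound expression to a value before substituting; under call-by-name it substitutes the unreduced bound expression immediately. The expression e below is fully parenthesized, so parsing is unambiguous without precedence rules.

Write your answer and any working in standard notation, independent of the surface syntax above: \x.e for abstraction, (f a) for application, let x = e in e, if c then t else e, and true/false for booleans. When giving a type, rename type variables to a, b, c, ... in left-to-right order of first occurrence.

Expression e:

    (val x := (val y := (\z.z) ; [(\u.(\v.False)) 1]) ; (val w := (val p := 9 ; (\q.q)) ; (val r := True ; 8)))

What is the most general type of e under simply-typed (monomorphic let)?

Answer: Int

Working:
z : a
\z._ : a -> a
let y : a -> a
\v._ : c -> Bool
\u._ : b -> c -> Bool
  unify b -> c -> Bool ~ Int -> d
  unify b ~ Int
  unify c -> Bool ~ d
_ _ : c -> Bool
let x : c -> Bool
let p : Int
q : e
\q._ : e -> e
let w : e -> e
let r : Bool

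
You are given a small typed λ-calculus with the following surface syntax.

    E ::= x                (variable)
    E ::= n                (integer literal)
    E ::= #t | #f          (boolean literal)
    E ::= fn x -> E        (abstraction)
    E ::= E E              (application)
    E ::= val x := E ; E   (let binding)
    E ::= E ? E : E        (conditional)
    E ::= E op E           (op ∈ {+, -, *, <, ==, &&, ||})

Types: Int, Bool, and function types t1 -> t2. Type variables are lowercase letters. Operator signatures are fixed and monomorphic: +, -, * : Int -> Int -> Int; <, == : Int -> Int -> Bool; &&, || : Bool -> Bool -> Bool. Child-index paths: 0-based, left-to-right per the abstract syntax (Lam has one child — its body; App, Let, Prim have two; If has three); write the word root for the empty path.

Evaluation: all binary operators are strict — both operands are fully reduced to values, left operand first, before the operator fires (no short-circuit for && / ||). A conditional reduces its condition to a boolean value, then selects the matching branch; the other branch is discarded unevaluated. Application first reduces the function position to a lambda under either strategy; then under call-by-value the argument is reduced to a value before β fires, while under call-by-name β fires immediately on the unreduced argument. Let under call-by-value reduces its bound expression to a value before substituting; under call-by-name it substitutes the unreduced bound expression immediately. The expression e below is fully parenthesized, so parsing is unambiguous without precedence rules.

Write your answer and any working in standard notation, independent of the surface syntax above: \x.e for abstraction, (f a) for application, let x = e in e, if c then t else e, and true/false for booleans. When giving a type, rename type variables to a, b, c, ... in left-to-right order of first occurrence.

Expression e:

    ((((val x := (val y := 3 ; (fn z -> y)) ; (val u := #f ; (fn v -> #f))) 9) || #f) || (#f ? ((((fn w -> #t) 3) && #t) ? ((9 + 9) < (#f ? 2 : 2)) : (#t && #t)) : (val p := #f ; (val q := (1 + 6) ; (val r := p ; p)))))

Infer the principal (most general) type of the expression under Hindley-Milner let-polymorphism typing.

Answer: Bool

Derivation:
let y : Int
y : Int
\z._ : a -> Int
let x : forall. a -> Int
let u : Bool
\v._ : b -> Bool
  unify b -> Bool ~ Int -> c
  unify b ~ Int
  unify Bool ~ c
_ _ : Bool
  unify Bool ~ Bool
  unify Bool ~ Bool
  unify Bool ~ Bool
  unify Bool ~ Bool
\w._ : d -> Bool
  unify d -> Bool ~ Int -> e
  unify d ~ Int
  unify Bool ~ e
_ _ : Bool
  unify Bool ~ Bool
  unify Bool ~ Bool
  unify Bool ~ Bool
  unify Int ~ Int
  unify Int ~ Int
  unify Int ~ Int
  unify Bool ~ Bool
  unify Int ~ Int
  unify Int ~ Int
  unify Bool ~ Bool
  unify Bool ~ Bool
  unify Bool ~ Bool
let p : Bool
  unify Int ~ Int
  unify Int ~ Int
let q : Int
p : Bool
let r : Bool
p : Bool
  unify Bool ~ Bool
  unify Bool ~ Bool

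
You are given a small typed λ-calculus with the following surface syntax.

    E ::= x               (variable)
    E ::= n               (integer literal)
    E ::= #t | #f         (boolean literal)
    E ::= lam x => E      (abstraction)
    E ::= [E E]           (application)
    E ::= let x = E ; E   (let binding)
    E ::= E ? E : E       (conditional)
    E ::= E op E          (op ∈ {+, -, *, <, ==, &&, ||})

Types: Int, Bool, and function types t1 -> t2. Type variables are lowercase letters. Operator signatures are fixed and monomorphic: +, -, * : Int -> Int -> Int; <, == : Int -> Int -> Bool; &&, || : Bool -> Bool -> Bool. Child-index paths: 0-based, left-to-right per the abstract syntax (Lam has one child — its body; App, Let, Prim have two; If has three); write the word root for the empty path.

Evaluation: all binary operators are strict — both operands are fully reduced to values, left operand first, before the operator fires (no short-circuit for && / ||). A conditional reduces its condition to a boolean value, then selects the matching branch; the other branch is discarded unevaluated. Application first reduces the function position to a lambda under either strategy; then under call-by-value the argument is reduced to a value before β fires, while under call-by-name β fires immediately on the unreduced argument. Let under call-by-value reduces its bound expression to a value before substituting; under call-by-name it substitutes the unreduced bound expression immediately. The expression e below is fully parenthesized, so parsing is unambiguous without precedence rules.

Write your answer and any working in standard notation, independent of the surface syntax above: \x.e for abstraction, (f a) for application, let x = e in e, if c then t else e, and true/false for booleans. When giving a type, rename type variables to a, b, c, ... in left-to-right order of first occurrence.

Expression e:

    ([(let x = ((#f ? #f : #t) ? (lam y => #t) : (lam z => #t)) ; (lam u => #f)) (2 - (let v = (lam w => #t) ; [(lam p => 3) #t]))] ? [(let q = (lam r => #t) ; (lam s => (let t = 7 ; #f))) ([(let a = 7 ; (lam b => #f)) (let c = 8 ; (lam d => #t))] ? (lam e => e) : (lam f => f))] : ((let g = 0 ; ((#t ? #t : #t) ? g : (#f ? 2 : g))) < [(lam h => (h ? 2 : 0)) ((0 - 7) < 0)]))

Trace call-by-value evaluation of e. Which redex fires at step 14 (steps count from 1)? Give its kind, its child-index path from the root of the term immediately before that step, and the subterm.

Answer: beta at 1 : ((\h.(if h then 2 else 0)) true)

Trace:
step 0: (if ((let x = (if (if false then false else true) then (\y.true) else (\z.true)) in (\u.false)) (2 - (let v = (\w.true) in ((\p.3) true)))) then ((let q = (\r.true) in (\s.(let t = 7 in false))) (if ((let a = 7 in (\b.false)) (let c = 8 in (\d.true))) then (\e.e) else (\f.f))) else ((let g = 0 in (if (if true then true else true) then g else (if false then 2 else g))) < ((\h.(if h then 2 else 0)) ((0 - 7) < 0))))
step 1: [if@0.0.0.0] (if ((let x = (if true then (\y.true) else (\z.true)) in (\u.false)) (2 - (let v = (\w.true) in ((\p.3) true)))) then ((let q = (\r.true) in (\s.(let t = 7 in false))) (if ((let a = 7 in (\b.false)) (let c = 8 in (\d.true))) then (\e.e) else (\f.f))) else ((let g = 0 in (if (if true then true else true) then g else (if false then 2 else g))) < ((\h.(if h then 2 else 0)) ((0 - 7) < 0))))
step 2: [if@0.0.0] (if ((let x = (\y.true) in (\u.false)) (2 - (let v = (\w.true) in ((\p.3) true)))) then ((let q = (\r.true) in (\s.(let t = 7 in false))) (if ((let a = 7 in (\b.false)) (let c = 8 in (\d.true))) then (\e.e) else (\f.f))) else ((let g = 0 in (if (if true then true else true) then g else (if false then 2 else g))) < ((\h.(if h then 2 else 0)) ((0 - 7) < 0))))
step 3: [let@0.0] (if ((\u.false) (2 - (let v = (\w.true) in ((\p.3) true)))) then ((let q = (\r.true) in (\s.(let t = 7 in false))) (if ((let a = 7 in (\b.false)) (let c = 8 in (\d.true))) then (\e.e) else (\f.f))) else ((let g = 0 in (if (if true then true else true) then g else (if false then 2 else g))) < ((\h.(if h then 2 else 0)) ((0 - 7) < 0))))
step 4: [let@0.1.1] (if ((\u.false) (2 - ((\p.3) true))) then ((let q = (\r.true) in (\s.(let t = 7 in false))) (if ((let a = 7 in (\b.false)) (let c = 8 in (\d.true))) then (\e.e) else (\f.f))) else ((let g = 0 in (if (if true then true else true) then g else (if false then 2 else g))) < ((\h.(if h then 2 else 0)) ((0 - 7) < 0))))
step 5: [beta@0.1.1] (if ((\u.false) (2 - 3)) then ((let q = (\r.true) in (\s.(let t = 7 in false))) (if ((let a = 7 in (\b.false)) (let c = 8 in (\d.true))) then (\e.e) else (\f.f))) else ((let g = 0 in (if (if true then true else true) then g else (if false then 2 else g))) < ((\h.(if h then 2 else 0)) ((0 - 7) < 0))))
step 6: [delta@0.1] (if ((\u.false) -1) then ((let q = (\r.true) in (\s.(let t = 7 in false))) (if ((let a = 7 in (\b.false)) (let c = 8 in (\d.true))) then (\e.e) else (\f.f))) else ((let g = 0 in (if (if true then true else true) then g else (if false then 2 else g))) < ((\h.(if h then 2 else 0)) ((0 - 7) < 0))))
step 7: [beta@0] (if false then ((let q = (\r.true) in (\s.(let t = 7 in false))) (if ((let a = 7 in (\b.false)) (let c = 8 in (\d.true))) then (\e.e) else (\f.f))) else ((let g = 0 in (if (if true then true else true) then g else (if false then 2 else g))) < ((\h.(if h then 2 else 0)) ((0 - 7) < 0))))
step 8: [if@root] ((let g = 0 in (if (if true then true else true) then g else (if false then 2 else g))) < ((\h.(if h then 2 else 0)) ((0 - 7) < 0)))
step 9: [let@0] ((if (if true then true else true) then 0 else (if false then 2 else 0)) < ((\h.(if h then 2 else 0)) ((0 - 7) < 0)))
step 10: [if@0.0] ((if true then 0 else (if false then 2 else 0)) < ((\h.(if h then 2 else 0)) ((0 - 7) < 0)))
step 11: [if@0] (0 < ((\h.(if h then 2 else 0)) ((0 - 7) < 0)))
step 12: [delta@1.1.0] (0 < ((\h.(if h then 2 else 0)) (-7 < 0)))
step 13: [delta@1.1] (0 < ((\h.(if h then 2 else 0)) true))
step 14: [beta@1] (0 < (if true then 2 else 0))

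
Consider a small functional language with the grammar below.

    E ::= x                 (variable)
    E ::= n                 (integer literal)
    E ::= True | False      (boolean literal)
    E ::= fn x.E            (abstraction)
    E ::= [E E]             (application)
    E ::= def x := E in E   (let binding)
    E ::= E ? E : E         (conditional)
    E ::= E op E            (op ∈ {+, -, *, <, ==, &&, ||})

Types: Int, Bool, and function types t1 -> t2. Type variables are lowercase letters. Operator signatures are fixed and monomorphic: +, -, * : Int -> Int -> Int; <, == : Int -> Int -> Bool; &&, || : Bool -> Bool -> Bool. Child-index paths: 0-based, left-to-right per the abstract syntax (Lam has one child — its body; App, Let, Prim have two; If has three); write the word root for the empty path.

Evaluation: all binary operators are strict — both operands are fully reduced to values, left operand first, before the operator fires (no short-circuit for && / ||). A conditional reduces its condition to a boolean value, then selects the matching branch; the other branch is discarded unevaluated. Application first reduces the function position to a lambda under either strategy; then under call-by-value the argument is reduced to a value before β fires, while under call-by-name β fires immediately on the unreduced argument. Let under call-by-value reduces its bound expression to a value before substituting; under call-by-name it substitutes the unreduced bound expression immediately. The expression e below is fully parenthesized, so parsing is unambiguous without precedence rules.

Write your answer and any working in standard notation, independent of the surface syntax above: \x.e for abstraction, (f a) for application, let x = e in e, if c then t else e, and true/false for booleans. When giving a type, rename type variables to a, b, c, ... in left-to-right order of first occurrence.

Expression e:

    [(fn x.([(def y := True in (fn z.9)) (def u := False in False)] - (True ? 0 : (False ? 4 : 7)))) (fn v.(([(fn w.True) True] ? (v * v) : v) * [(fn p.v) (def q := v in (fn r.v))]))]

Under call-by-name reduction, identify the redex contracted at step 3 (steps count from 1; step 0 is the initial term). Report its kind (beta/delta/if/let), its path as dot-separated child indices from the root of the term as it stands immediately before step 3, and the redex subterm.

Working:
step 0: ((\x.(((let y = true in (\z.9)) (let u = false in false)) - (if true then 0 else (if false then 4 else 7)))) (\v.((if ((\w.true) true) then (v * v) else v) * ((\p.v) (let q = v in (\r.v))))))
step 1: [beta@root] (((let y = true in (\z.9)) (let u = false in false)) - (if true then 0 else (if false then 4 else 7)))
step 2: [let@0.0] (((\z.9) (let u = false in false)) - (if true then 0 else (if false then 4 else 7)))
step 3: [beta@0] (9 - (if true then 0 else (if false then 4 else 7)))

Answer: beta at 0 : ((\z.9) (let u = false in false))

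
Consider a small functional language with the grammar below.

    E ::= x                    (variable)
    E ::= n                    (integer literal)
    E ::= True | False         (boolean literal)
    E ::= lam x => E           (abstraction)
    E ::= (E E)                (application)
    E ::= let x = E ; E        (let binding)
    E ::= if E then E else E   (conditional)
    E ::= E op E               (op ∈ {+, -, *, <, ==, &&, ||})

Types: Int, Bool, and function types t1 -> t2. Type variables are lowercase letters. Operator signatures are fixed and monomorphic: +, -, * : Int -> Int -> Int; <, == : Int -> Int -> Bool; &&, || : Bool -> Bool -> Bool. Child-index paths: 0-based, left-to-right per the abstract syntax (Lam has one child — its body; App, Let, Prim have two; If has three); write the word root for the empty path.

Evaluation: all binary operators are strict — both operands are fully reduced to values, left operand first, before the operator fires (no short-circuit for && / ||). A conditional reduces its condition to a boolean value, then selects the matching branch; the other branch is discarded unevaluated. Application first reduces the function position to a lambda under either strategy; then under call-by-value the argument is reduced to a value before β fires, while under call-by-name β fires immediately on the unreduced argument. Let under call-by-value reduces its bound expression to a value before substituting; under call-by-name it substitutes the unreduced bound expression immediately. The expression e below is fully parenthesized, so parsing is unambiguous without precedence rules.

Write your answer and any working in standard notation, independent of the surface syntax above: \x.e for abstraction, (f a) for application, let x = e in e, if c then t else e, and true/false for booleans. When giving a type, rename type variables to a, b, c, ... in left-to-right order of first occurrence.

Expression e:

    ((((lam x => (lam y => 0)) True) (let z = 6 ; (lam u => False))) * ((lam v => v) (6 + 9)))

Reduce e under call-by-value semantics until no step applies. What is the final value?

Working:
step 0: ((((\x.(\y.0)) true) (let z = 6 in (\u.false))) * ((\v.v) (6 + 9)))
step 1: [beta@0.0] (((\y.0) (let z = 6 in (\u.false))) * ((\v.v) (6 + 9)))
step 2: [let@0.1] (((\y.0) (\u.false)) * ((\v.v) (6 + 9)))
step 3: [beta@0] (0 * ((\v.v) (6 + 9)))
step 4: [delta@1.1] (0 * ((\v.v) 15))
step 5: [beta@1] (0 * 15)
step 6: [delta@root] 0

Answer: 0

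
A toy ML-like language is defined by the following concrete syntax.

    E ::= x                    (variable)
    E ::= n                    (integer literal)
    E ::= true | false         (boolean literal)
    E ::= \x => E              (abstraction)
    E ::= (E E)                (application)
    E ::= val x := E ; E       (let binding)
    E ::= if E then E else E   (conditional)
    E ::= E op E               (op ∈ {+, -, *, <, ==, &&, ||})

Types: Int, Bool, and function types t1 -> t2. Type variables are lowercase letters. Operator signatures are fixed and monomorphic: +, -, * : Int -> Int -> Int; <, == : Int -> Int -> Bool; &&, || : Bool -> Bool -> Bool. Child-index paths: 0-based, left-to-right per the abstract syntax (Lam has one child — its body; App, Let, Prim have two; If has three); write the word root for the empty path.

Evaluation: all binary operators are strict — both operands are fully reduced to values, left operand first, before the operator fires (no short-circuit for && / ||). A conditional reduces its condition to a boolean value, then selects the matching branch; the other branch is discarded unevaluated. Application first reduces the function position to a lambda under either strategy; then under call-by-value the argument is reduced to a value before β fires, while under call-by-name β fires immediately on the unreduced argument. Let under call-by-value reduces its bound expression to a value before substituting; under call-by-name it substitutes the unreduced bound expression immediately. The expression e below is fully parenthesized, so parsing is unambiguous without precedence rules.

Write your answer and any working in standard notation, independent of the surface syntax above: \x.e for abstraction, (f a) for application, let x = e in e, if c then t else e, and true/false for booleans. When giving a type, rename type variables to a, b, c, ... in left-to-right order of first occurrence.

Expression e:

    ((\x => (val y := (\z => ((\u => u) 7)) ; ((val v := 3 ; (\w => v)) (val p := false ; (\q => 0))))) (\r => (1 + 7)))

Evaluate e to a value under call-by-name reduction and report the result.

Answer: 3

Derivation:
step 0: ((\x.(let y = (\z.((\u.u) 7)) in ((let v = 3 in (\w.v)) (let p = false in (\q.0))))) (\r.(1 + 7)))
step 1: [beta@root] (let y = (\z.((\u.u) 7)) in ((let v = 3 in (\w.v)) (let p = false in (\q.0))))
step 2: [let@root] ((let v = 3 in (\w.v)) (let p = false in (\q.0)))
step 3: [let@0] ((\w.3) (let p = false in (\q.0)))
step 4: [beta@root] 3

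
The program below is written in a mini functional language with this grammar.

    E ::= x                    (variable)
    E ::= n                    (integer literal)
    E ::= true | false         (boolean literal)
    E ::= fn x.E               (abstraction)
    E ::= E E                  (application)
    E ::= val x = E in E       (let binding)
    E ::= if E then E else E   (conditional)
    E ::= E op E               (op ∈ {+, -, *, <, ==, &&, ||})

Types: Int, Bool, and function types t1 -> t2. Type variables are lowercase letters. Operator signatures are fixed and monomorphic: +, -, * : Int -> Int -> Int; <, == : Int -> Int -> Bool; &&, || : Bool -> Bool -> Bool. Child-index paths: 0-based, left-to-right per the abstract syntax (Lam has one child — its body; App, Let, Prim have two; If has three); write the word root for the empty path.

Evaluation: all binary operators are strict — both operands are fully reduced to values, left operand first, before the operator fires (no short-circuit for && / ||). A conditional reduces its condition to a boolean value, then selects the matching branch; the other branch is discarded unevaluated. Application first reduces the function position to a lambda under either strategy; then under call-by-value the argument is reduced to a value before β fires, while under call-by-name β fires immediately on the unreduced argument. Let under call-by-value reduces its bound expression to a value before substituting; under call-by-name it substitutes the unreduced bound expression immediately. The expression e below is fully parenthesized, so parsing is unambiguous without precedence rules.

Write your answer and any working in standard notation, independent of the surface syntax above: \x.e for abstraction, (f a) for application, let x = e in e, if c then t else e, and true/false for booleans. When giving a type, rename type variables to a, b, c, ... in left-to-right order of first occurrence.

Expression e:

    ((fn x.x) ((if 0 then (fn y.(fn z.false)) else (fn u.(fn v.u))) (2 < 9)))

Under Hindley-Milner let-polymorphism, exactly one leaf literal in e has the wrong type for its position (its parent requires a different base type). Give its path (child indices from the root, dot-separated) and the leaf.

Working:
x : a
\x._ : a -> a
  unify Int ~ Bool
  FAIL: mismatch Int ~ Bool

Answer: 1.0.0 : 0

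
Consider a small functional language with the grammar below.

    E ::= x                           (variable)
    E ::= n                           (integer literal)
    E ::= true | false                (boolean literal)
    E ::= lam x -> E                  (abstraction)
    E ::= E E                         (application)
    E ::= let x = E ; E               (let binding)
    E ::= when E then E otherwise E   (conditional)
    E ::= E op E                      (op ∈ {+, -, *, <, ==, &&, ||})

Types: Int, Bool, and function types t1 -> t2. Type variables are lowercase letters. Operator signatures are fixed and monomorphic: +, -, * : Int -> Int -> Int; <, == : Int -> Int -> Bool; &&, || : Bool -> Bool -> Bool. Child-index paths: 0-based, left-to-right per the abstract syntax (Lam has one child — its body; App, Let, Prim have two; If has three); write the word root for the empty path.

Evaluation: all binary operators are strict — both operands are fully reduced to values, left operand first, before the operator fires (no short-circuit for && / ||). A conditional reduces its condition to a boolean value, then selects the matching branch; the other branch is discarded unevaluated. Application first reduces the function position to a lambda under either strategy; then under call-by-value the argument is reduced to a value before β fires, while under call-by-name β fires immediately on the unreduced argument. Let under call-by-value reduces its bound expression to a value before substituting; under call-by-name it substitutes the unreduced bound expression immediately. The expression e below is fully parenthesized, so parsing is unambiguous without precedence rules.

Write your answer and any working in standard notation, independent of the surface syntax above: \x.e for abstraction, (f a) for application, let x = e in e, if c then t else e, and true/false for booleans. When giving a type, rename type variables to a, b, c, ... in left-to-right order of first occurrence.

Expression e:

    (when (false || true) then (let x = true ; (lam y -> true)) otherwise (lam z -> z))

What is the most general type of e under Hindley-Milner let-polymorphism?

Answer: Bool -> Bool

Derivation:
  unify Bool ~ Bool
  unify Bool ~ Bool
  unify Bool ~ Bool
let x : Bool
\y._ : a -> Bool
z : b
\z._ : b -> b
  unify a -> Bool ~ b -> b
  unify a ~ b
  unify Bool ~ b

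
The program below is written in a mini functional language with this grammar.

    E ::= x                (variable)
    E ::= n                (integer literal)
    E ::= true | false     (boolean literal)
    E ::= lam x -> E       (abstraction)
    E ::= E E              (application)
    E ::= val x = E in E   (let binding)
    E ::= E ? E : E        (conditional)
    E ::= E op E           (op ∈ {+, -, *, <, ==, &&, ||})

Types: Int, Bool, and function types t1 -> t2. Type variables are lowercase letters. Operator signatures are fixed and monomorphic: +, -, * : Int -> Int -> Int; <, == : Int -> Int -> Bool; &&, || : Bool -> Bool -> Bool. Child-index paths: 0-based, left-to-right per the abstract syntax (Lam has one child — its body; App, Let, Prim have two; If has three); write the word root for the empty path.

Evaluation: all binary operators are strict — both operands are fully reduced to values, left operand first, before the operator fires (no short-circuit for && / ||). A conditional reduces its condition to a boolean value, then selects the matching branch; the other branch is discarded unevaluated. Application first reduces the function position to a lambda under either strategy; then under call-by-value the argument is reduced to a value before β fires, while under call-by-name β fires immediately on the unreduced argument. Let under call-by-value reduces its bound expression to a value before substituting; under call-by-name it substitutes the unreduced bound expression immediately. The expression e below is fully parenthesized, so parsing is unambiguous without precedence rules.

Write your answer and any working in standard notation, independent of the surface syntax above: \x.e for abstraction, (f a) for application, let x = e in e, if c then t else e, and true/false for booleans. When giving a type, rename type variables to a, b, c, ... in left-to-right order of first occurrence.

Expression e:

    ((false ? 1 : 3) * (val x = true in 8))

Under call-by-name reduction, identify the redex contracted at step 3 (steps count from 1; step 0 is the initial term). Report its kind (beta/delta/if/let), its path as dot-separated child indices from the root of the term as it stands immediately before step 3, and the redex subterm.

Answer: delta at root : (3 * 8)

Working:
step 0: ((if false then 1 else 3) * (let x = true in 8))
step 1: [if@0] (3 * (let x = true in 8))
step 2: [let@1] (3 * 8)
step 3: [delta@root] 24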